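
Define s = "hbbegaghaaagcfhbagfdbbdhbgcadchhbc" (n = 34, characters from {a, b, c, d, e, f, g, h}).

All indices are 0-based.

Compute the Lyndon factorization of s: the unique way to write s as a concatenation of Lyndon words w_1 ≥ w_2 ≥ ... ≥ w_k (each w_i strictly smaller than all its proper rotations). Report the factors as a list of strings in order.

emit factor 1: 'h' (i=0, period=1)
emit factor 2: 'bbeg' (i=1, period=4)
emit factor 3: 'agh' (i=5, period=3)
emit factor 4: 'aaagcfhbagfdbbdhbgcadchhbc' (i=8, period=26)

["h", "bbeg", "agh", "aaagcfhbagfdbbdhbgcadchhbc"]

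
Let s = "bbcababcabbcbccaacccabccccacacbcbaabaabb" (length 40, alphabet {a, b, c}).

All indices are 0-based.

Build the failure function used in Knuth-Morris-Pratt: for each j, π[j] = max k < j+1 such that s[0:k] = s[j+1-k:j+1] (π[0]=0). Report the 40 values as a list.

[0, 1, 0, 0, 1, 0, 1, 0, 0, 1, 2, 3, 1, 0, 0, 0, 0, 0, 0, 0, 0, 1, 0, 0, 0, 0, 0, 0, 0, 0, 1, 0, 1, 0, 0, 1, 0, 0, 1, 2]

π[0] = 0
j=1 s[j]='b': π[1]=1 (border 'b')
j=2 s[j]='c': k: 1→0; π[2]=0 (border '')
j=3 s[j]='a': π[3]=0 (border '')
j=4 s[j]='b': π[4]=1 (border 'b')
j=5 s[j]='a': k: 1→0; π[5]=0 (border '')
j=6 s[j]='b': π[6]=1 (border 'b')
j=7 s[j]='c': k: 1→0; π[7]=0 (border '')
j=8 s[j]='a': π[8]=0 (border '')
j=9 s[j]='b': π[9]=1 (border 'b')
j=10 s[j]='b': π[10]=2 (border 'bb')
j=11 s[j]='c': π[11]=3 (border 'bbc')
j=12 s[j]='b': k: 3→0; π[12]=1 (border 'b')
j=13 s[j]='c': k: 1→0; π[13]=0 (border '')
j=14 s[j]='c': π[14]=0 (border '')
j=15 s[j]='a': π[15]=0 (border '')
j=16 s[j]='a': π[16]=0 (border '')
j=17 s[j]='c': π[17]=0 (border '')
j=18 s[j]='c': π[18]=0 (border '')
j=19 s[j]='c': π[19]=0 (border '')
j=20 s[j]='a': π[20]=0 (border '')
j=21 s[j]='b': π[21]=1 (border 'b')
j=22 s[j]='c': k: 1→0; π[22]=0 (border '')
j=23 s[j]='c': π[23]=0 (border '')
j=24 s[j]='c': π[24]=0 (border '')
j=25 s[j]='c': π[25]=0 (border '')
j=26 s[j]='a': π[26]=0 (border '')
j=27 s[j]='c': π[27]=0 (border '')
j=28 s[j]='a': π[28]=0 (border '')
j=29 s[j]='c': π[29]=0 (border '')
j=30 s[j]='b': π[30]=1 (border 'b')
j=31 s[j]='c': k: 1→0; π[31]=0 (border '')
j=32 s[j]='b': π[32]=1 (border 'b')
j=33 s[j]='a': k: 1→0; π[33]=0 (border '')
j=34 s[j]='a': π[34]=0 (border '')
j=35 s[j]='b': π[35]=1 (border 'b')
j=36 s[j]='a': k: 1→0; π[36]=0 (border '')
j=37 s[j]='a': π[37]=0 (border '')
j=38 s[j]='b': π[38]=1 (border 'b')
j=39 s[j]='b': π[39]=2 (border 'bb')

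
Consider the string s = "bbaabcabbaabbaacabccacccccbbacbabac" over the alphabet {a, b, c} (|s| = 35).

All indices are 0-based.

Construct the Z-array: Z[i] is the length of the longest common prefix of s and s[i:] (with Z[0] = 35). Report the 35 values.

Z[0]=35
i=1: outside box; Z[1]=1 extend→box=[1,2)
i=2: outside box; Z[2]=0
i=3: outside box; Z[3]=0
i=4: outside box; Z[4]=1 extend→box=[4,5)
i=5: outside box; Z[5]=0
i=6: outside box; Z[6]=0
i=7: outside box; Z[7]=5 extend→box=[7,12)
i=8: min(r-i=4, Z[1]=1)=1; Z[8]=1
i=9: min(r-i=3, Z[2]=0)=0; Z[9]=0
i=10: min(r-i=2, Z[3]=0)=0; Z[10]=0
i=11: min(r-i=1, Z[4]=1)=1; Z[11]=4 extend→box=[11,15)
i=12: min(r-i=3, Z[1]=1)=1; Z[12]=1
i=13: min(r-i=2, Z[2]=0)=0; Z[13]=0
i=14: min(r-i=1, Z[3]=0)=0; Z[14]=0
i=15: outside box; Z[15]=0
i=16: outside box; Z[16]=0
i=17: outside box; Z[17]=1 extend→box=[17,18)
i=18: outside box; Z[18]=0
i=19: outside box; Z[19]=0
i=20: outside box; Z[20]=0
i=21: outside box; Z[21]=0
i=22: outside box; Z[22]=0
i=23: outside box; Z[23]=0
i=24: outside box; Z[24]=0
i=25: outside box; Z[25]=0
i=26: outside box; Z[26]=3 extend→box=[26,29)
i=27: min(r-i=2, Z[1]=1)=1; Z[27]=1
i=28: min(r-i=1, Z[2]=0)=0; Z[28]=0
i=29: outside box; Z[29]=0
i=30: outside box; Z[30]=1 extend→box=[30,31)
i=31: outside box; Z[31]=0
i=32: outside box; Z[32]=1 extend→box=[32,33)
i=33: outside box; Z[33]=0
i=34: outside box; Z[34]=0

[35, 1, 0, 0, 1, 0, 0, 5, 1, 0, 0, 4, 1, 0, 0, 0, 0, 1, 0, 0, 0, 0, 0, 0, 0, 0, 3, 1, 0, 0, 1, 0, 1, 0, 0]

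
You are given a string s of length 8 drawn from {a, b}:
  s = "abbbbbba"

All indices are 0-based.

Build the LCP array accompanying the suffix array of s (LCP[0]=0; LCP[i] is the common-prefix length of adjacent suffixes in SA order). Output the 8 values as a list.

[0, 1, 0, 1, 2, 3, 4, 5]

rank | idx | suffix
   0 |   7 | a
   1 |   0 | abbbbbba
   2 |   6 | ba
   3 |   5 | bba
   4 |   4 | bbba
   5 |   3 | bbbba
   6 |   2 | bbbbba
   7 |   1 | bbbbbba

SA = [7, 0, 6, 5, 4, 3, 2, 1]
i: (SA[i-1],SA[i]) lcp shared
  1: (7,0) 1 'a'
  2: (0,6) 0 ''
  3: (6,5) 1 'b'
  4: (5,4) 2 'bb'
  5: (4,3) 3 'bbb'
  6: (3,2) 4 'bbbb'
  7: (2,1) 5 'bbbbb'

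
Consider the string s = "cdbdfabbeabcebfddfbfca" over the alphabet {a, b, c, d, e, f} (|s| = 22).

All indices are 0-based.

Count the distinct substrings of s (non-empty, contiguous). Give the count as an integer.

rank→(start, suffix):
  0 → (21, 'a')
  1 → (5, 'abbeabcebfddfbfca')
  2 → (9, 'abcebfddfbfca')
  3 → (6, 'bbeabcebfddfbfca')
  4 → (10, 'bcebfddfbfca')
  5 → (2, 'bdfabbeabcebfddfbfca')
  6 → (7, 'beabcebfddfbfca')
  7 → (18, 'bfca')
  8 → (13, 'bfddfbfca')
  9 → (20, 'ca')
  10 → (0, 'cdbdfabbeabcebfddfbfca')
  11 → (11, 'cebfddfbfca')
  12 → (1, 'dbdfabbeabcebfddfbfca')
  13 → (15, 'ddfbfca')
  14 → (3, 'dfabbeabcebfddfbfca')
  15 → (16, 'dfbfca')
  16 → (8, 'eabcebfddfbfca')
  17 → (12, 'ebfddfbfca')
  18 → (4, 'fabbeabcebfddfbfca')
  19 → (17, 'fbfca')
  20 → (19, 'fca')
  21 → (14, 'fddfbfca')

SA = [21, 5, 9, 6, 10, 2, 7, 18, 13, 20, 0, 11, 1, 15, 3, 16, 8, 12, 4, 17, 19, 14]
rank  pair      lcp
   1  s[21:],s[5:]  1  'a'
   2  s[5:],s[9:]  2  'ab'
   3  s[9:],s[6:]  0  ''
   4  s[6:],s[10:]  1  'b'
   5  s[10:],s[2:]  1  'b'
   6  s[2:],s[7:]  1  'b'
   7  s[7:],s[18:]  1  'b'
   8  s[18:],s[13:]  2  'bf'
   9  s[13:],s[20:]  0  ''
  10  s[20:],s[0:]  1  'c'
  11  s[0:],s[11:]  1  'c'
  12  s[11:],s[1:]  0  ''
  13  s[1:],s[15:]  1  'd'
  14  s[15:],s[3:]  1  'd'
  15  s[3:],s[16:]  2  'df'
  16  s[16:],s[8:]  0  ''
  17  s[8:],s[12:]  1  'e'
  18  s[12:],s[4:]  0  ''
  19  s[4:],s[17:]  1  'f'
  20  s[17:],s[19:]  1  'f'
  21  s[19:],s[14:]  1  'f'

n(n+1)/2 = 22·23/2 = 253
Σ LCP = 0 + 1 + 2 + 0 + 1 + 1 + 1 + 1 + 2 + 0 + 1 + 1 + 0 + 1 + 1 + 2 + 0 + 1 + 0 + 1 + 1 + 1 = 19
distinct = 253 − 19 = 234

234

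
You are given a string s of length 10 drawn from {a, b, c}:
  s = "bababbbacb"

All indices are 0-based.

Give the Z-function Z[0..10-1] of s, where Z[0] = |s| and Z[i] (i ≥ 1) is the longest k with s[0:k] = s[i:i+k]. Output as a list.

[10, 0, 3, 0, 1, 1, 2, 0, 0, 1]

Z[0]=10
i=1: fresh scan; Z[1]=0
i=2: fresh scan; Z[2]=3 scan→box=[2,5)
i=3: min(r-i=2, Z[1]=0)=0; Z[3]=0
i=4: min(r-i=1, Z[2]=3)=1; Z[4]=1
i=5: fresh scan; Z[5]=1 scan→box=[5,6)
i=6: fresh scan; Z[6]=2 scan→box=[6,8)
i=7: min(r-i=1, Z[1]=0)=0; Z[7]=0
i=8: fresh scan; Z[8]=0
i=9: fresh scan; Z[9]=1 scan→box=[9,10)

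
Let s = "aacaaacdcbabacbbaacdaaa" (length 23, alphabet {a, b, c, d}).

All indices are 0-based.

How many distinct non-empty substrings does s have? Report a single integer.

240

rank | idx | suffix
   0 |  22 | a
   1 |  21 | aa
   2 |  20 | aaa
   3 |   3 | aaacdcbabacbbaacdaaa
   4 |   0 | aacaaacdcbabacbbaacdaaa
   5 |  16 | aacdaaa
   6 |   4 | aacdcbabacbbaacdaaa
   7 |  10 | abacbbaacdaaa
   8 |   1 | acaaacdcbabacbbaacdaaa
   9 |  12 | acbbaacdaaa
  10 |  17 | acdaaa
  11 |   5 | acdcbabacbbaacdaaa
  12 |  15 | baacdaaa
  13 |   9 | babacbbaacdaaa
  14 |  11 | bacbbaacdaaa
  15 |  14 | bbaacdaaa
  16 |   2 | caaacdcbabacbbaacdaaa
  17 |   8 | cbabacbbaacdaaa
  18 |  13 | cbbaacdaaa
  19 |  18 | cdaaa
  20 |   6 | cdcbabacbbaacdaaa
  21 |  19 | daaa
  22 |   7 | dcbabacbbaacdaaa

SA = [22, 21, 20, 3, 0, 16, 4, 10, 1, 12, 17, 5, 15, 9, 11, 14, 2, 8, 13, 18, 6, 19, 7]
rank  pair      lcp
   1  s[22:],s[21:]  1  'a'
   2  s[21:],s[20:]  2  'aa'
   3  s[20:],s[3:]  3  'aaa'
   4  s[3:],s[0:]  2  'aa'
   5  s[0:],s[16:]  3  'aac'
   6  s[16:],s[4:]  4  'aacd'
   7  s[4:],s[10:]  1  'a'
   8  s[10:],s[1:]  1  'a'
   9  s[1:],s[12:]  2  'ac'
  10  s[12:],s[17:]  2  'ac'
  11  s[17:],s[5:]  3  'acd'
  12  s[5:],s[15:]  0  ''
  13  s[15:],s[9:]  2  'ba'
  14  s[9:],s[11:]  2  'ba'
  15  s[11:],s[14:]  1  'b'
  16  s[14:],s[2:]  0  ''
  17  s[2:],s[8:]  1  'c'
  18  s[8:],s[13:]  2  'cb'
  19  s[13:],s[18:]  1  'c'
  20  s[18:],s[6:]  2  'cd'
  21  s[6:],s[19:]  0  ''
  22  s[19:],s[7:]  1  'd'

n(n+1)/2 = 23·24/2 = 276
Σ LCP = 0 + 1 + 2 + 3 + 2 + 3 + 4 + 1 + 1 + 2 + 2 + 3 + 0 + 2 + 2 + 1 + 0 + 1 + 2 + 1 + 2 + 0 + 1 = 36
distinct = 276 − 36 = 240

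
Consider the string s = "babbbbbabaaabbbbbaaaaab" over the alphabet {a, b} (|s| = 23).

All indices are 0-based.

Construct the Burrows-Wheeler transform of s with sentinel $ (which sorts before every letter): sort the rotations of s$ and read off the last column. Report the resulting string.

rank  rotation                  last
    0  $babbbbbabaaabbbbbaaaaab  b
    1  aaaaab$babbbbbabaaabbbbb  b
    2  aaaab$babbbbbabaaabbbbba  a
    3  aaab$babbbbbabaaabbbbbaa  a
    4  aaabbbbbaaaaab$babbbbbab  b
    5  aab$babbbbbabaaabbbbbaaa  a
    6  aabbbbbaaaaab$babbbbbaba  a
    7  ab$babbbbbabaaabbbbbaaaa  a
    8  abaaabbbbbaaaaab$babbbbb  b
    9  abbbbbaaaaab$babbbbbabaa  a
   10  abbbbbabaaabbbbbaaaaab$b  b
   11  b$babbbbbabaaabbbbbaaaaa  a
   12  baaaaab$babbbbbabaaabbbb  b
   13  baaabbbbbaaaaab$babbbbba  a
   14  babaaabbbbbaaaaab$babbbb  b
   15  babbbbbabaaabbbbbaaaaab$  $
   16  bbaaaaab$babbbbbabaaabbb  b
   17  bbabaaabbbbbaaaaab$babbb  b
   18  bbbaaaaab$babbbbbabaaabb  b
   19  bbbabaaabbbbbaaaaab$babb  b
   20  bbbbaaaaab$babbbbbabaaab  b
   21  bbbbabaaabbbbbaaaaab$bab  b
   22  bbbbbaaaaab$babbbbbabaaa  a
   23  bbbbbabaaabbbbbaaaaab$ba  a

bbaabaaabababab$bbbbbbaa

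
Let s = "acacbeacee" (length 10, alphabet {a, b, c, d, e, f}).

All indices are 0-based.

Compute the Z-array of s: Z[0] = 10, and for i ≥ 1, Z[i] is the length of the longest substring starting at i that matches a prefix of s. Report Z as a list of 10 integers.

[10, 0, 2, 0, 0, 0, 2, 0, 0, 0]

Z[0]=10
i=1: i≥r, start 0; Z[1]=0
i=2: i≥r, start 0; Z[2]=2 grow→box=[2,4)
i=3: min(r-i=1, Z[1]=0)=0; Z[3]=0
i=4: i≥r, start 0; Z[4]=0
i=5: i≥r, start 0; Z[5]=0
i=6: i≥r, start 0; Z[6]=2 grow→box=[6,8)
i=7: min(r-i=1, Z[1]=0)=0; Z[7]=0
i=8: i≥r, start 0; Z[8]=0
i=9: i≥r, start 0; Z[9]=0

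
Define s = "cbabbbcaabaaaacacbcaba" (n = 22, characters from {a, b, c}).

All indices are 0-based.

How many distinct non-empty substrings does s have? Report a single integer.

218

rank | idx | suffix
   0 |  21 | a
   1 |  10 | aaaacacbcaba
   2 |  11 | aaacacbcaba
   3 |   7 | aabaaaacacbcaba
   4 |  12 | aacacbcaba
   5 |  19 | aba
   6 |   8 | abaaaacacbcaba
   7 |   2 | abbbcaabaaaacacbcaba
   8 |  13 | acacbcaba
   9 |  15 | acbcaba
  10 |  20 | ba
  11 |   9 | baaaacacbcaba
  12 |   1 | babbbcaabaaaacacbcaba
  13 |   3 | bbbcaabaaaacacbcaba
  14 |   4 | bbcaabaaaacacbcaba
  15 |   5 | bcaabaaaacacbcaba
  16 |  17 | bcaba
  17 |   6 | caabaaaacacbcaba
  18 |  18 | caba
  19 |  14 | cacbcaba
  20 |   0 | cbabbbcaabaaaacacbcaba
  21 |  16 | cbcaba

SA = [21, 10, 11, 7, 12, 19, 8, 2, 13, 15, 20, 9, 1, 3, 4, 5, 17, 6, 18, 14, 0, 16]
rank  pair      lcp
   1  s[21:],s[10:]  1  'a'
   2  s[10:],s[11:]  3  'aaa'
   3  s[11:],s[7:]  2  'aa'
   4  s[7:],s[12:]  2  'aa'
   5  s[12:],s[19:]  1  'a'
   6  s[19:],s[8:]  3  'aba'
   7  s[8:],s[2:]  2  'ab'
   8  s[2:],s[13:]  1  'a'
   9  s[13:],s[15:]  2  'ac'
  10  s[15:],s[20:]  0  ''
  11  s[20:],s[9:]  2  'ba'
  12  s[9:],s[1:]  2  'ba'
  13  s[1:],s[3:]  1  'b'
  14  s[3:],s[4:]  2  'bb'
  15  s[4:],s[5:]  1  'b'
  16  s[5:],s[17:]  3  'bca'
  17  s[17:],s[6:]  0  ''
  18  s[6:],s[18:]  2  'ca'
  19  s[18:],s[14:]  2  'ca'
  20  s[14:],s[0:]  1  'c'
  21  s[0:],s[16:]  2  'cb'

n(n+1)/2 = 22·23/2 = 253
Σ LCP = 0 + 1 + 3 + 2 + 2 + 1 + 3 + 2 + 1 + 2 + 0 + 2 + 2 + 1 + 2 + 1 + 3 + 0 + 2 + 2 + 1 + 2 = 35
distinct = 253 − 35 = 218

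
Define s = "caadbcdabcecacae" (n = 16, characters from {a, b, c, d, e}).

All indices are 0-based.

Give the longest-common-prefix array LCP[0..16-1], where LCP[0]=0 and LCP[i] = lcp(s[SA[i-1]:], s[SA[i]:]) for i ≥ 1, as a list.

rank→(start, suffix):
  0 → (1, 'aadbcdabcecacae')
  1 → (7, 'abcecacae')
  2 → (12, 'acae')
  3 → (2, 'adbcdabcecacae')
  4 → (14, 'ae')
  5 → (4, 'bcdabcecacae')
  6 → (8, 'bcecacae')
  7 → (0, 'caadbcdabcecacae')
  8 → (11, 'cacae')
  9 → (13, 'cae')
  10 → (5, 'cdabcecacae')
  11 → (9, 'cecacae')
  12 → (6, 'dabcecacae')
  13 → (3, 'dbcdabcecacae')
  14 → (15, 'e')
  15 → (10, 'ecacae')

SA = [1, 7, 12, 2, 14, 4, 8, 0, 11, 13, 5, 9, 6, 3, 15, 10]
i: (SA[i-1],SA[i]) lcp shared
  1: (1,7) 1 'a'
  2: (7,12) 1 'a'
  3: (12,2) 1 'a'
  4: (2,14) 1 'a'
  5: (14,4) 0 ''
  6: (4,8) 2 'bc'
  7: (8,0) 0 ''
  8: (0,11) 2 'ca'
  9: (11,13) 2 'ca'
  10: (13,5) 1 'c'
  11: (5,9) 1 'c'
  12: (9,6) 0 ''
  13: (6,3) 1 'd'
  14: (3,15) 0 ''
  15: (15,10) 1 'e'

[0, 1, 1, 1, 1, 0, 2, 0, 2, 2, 1, 1, 0, 1, 0, 1]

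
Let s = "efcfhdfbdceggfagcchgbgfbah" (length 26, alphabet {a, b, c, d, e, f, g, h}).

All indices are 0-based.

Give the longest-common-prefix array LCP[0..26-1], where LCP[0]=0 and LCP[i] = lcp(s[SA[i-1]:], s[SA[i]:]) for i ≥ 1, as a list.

[0, 1, 0, 1, 1, 0, 1, 1, 1, 0, 1, 0, 1, 0, 1, 2, 1, 1, 0, 1, 1, 2, 1, 0, 1, 1]

sorted suffixes:
  #0 SA[0]=14  'agcchgbgfbah'
  #1 SA[1]=24  'ah'
  #2 SA[2]=23  'bah'
  #3 SA[3]=7  'bdceggfagcchgbgfbah'
  #4 SA[4]=20  'bgfbah'
  #5 SA[5]=16  'cchgbgfbah'
  #6 SA[6]=9  'ceggfagcchgbgfbah'
  #7 SA[7]=2  'cfhdfbdceggfagcchgbgfbah'
  #8 SA[8]=17  'chgbgfbah'
  #9 SA[9]=8  'dceggfagcchgbgfbah'
  #10 SA[10]=5  'dfbdceggfagcchgbgfbah'
  #11 SA[11]=0  'efcfhdfbdceggfagcchgbgfbah'
  #12 SA[12]=10  'eggfagcchgbgfbah'
  #13 SA[13]=13  'fagcchgbgfbah'
  #14 SA[14]=22  'fbah'
  #15 SA[15]=6  'fbdceggfagcchgbgfbah'
  #16 SA[16]=1  'fcfhdfbdceggfagcchgbgfbah'
  #17 SA[17]=3  'fhdfbdceggfagcchgbgfbah'
  #18 SA[18]=19  'gbgfbah'
  #19 SA[19]=15  'gcchgbgfbah'
  #20 SA[20]=12  'gfagcchgbgfbah'
  #21 SA[21]=21  'gfbah'
  #22 SA[22]=11  'ggfagcchgbgfbah'
  #23 SA[23]=25  'h'
  #24 SA[24]=4  'hdfbdceggfagcchgbgfbah'
  #25 SA[25]=18  'hgbgfbah'

SA = [14, 24, 23, 7, 20, 16, 9, 2, 17, 8, 5, 0, 10, 13, 22, 6, 1, 3, 19, 15, 12, 21, 11, 25, 4, 18]
[i] adj suffixes → lcp
  [1] 14/24 → 1 ('a')
  [2] 24/23 → 0 ('')
  [3] 23/7 → 1 ('b')
  [4] 7/20 → 1 ('b')
  [5] 20/16 → 0 ('')
  [6] 16/9 → 1 ('c')
  [7] 9/2 → 1 ('c')
  [8] 2/17 → 1 ('c')
  [9] 17/8 → 0 ('')
  [10] 8/5 → 1 ('d')
  [11] 5/0 → 0 ('')
  [12] 0/10 → 1 ('e')
  [13] 10/13 → 0 ('')
  [14] 13/22 → 1 ('f')
  [15] 22/6 → 2 ('fb')
  [16] 6/1 → 1 ('f')
  [17] 1/3 → 1 ('f')
  [18] 3/19 → 0 ('')
  [19] 19/15 → 1 ('g')
  [20] 15/12 → 1 ('g')
  [21] 12/21 → 2 ('gf')
  [22] 21/11 → 1 ('g')
  [23] 11/25 → 0 ('')
  [24] 25/4 → 1 ('h')
  [25] 4/18 → 1 ('h')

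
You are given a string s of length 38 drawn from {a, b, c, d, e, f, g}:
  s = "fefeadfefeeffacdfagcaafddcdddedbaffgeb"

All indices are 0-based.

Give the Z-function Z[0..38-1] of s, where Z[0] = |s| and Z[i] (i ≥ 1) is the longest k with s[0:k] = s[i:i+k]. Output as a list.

Z[0]=38
i=1: fresh scan; Z[1]=0
i=2: fresh scan; Z[2]=2 extend→box=[2,4)
i=3: min(r-i=1, Z[1]=0)=0; Z[3]=0
i=4: fresh scan; Z[4]=0
i=5: fresh scan; Z[5]=0
i=6: fresh scan; Z[6]=4 extend→box=[6,10)
i=7: min(r-i=3, Z[1]=0)=0; Z[7]=0
i=8: min(r-i=2, Z[2]=2)=2; Z[8]=2
i=9: min(r-i=1, Z[3]=0)=0; Z[9]=0
i=10: fresh scan; Z[10]=0
i=11: fresh scan; Z[11]=1 extend→box=[11,12)
i=12: fresh scan; Z[12]=1 extend→box=[12,13)
i=13: fresh scan; Z[13]=0
i=14: fresh scan; Z[14]=0
i=15: fresh scan; Z[15]=0
i=16: fresh scan; Z[16]=1 extend→box=[16,17)
i=17: fresh scan; Z[17]=0
i=18: fresh scan; Z[18]=0
i=19: fresh scan; Z[19]=0
i=20: fresh scan; Z[20]=0
i=21: fresh scan; Z[21]=0
i=22: fresh scan; Z[22]=1 extend→box=[22,23)
i=23: fresh scan; Z[23]=0
i=24: fresh scan; Z[24]=0
i=25: fresh scan; Z[25]=0
i=26: fresh scan; Z[26]=0
i=27: fresh scan; Z[27]=0
i=28: fresh scan; Z[28]=0
i=29: fresh scan; Z[29]=0
i=30: fresh scan; Z[30]=0
i=31: fresh scan; Z[31]=0
i=32: fresh scan; Z[32]=0
i=33: fresh scan; Z[33]=1 extend→box=[33,34)
i=34: fresh scan; Z[34]=1 extend→box=[34,35)
i=35: fresh scan; Z[35]=0
i=36: fresh scan; Z[36]=0
i=37: fresh scan; Z[37]=0

[38, 0, 2, 0, 0, 0, 4, 0, 2, 0, 0, 1, 1, 0, 0, 0, 1, 0, 0, 0, 0, 0, 1, 0, 0, 0, 0, 0, 0, 0, 0, 0, 0, 1, 1, 0, 0, 0]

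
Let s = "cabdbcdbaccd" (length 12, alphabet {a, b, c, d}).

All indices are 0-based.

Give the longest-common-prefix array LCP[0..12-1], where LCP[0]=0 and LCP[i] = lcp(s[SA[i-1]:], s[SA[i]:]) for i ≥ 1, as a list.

[0, 1, 0, 1, 1, 0, 1, 1, 2, 0, 1, 2]

rank→(start, suffix):
  0 → (1, 'abdbcdbaccd')
  1 → (8, 'accd')
  2 → (7, 'baccd')
  3 → (4, 'bcdbaccd')
  4 → (2, 'bdbcdbaccd')
  5 → (0, 'cabdbcdbaccd')
  6 → (9, 'ccd')
  7 → (10, 'cd')
  8 → (5, 'cdbaccd')
  9 → (11, 'd')
  10 → (6, 'dbaccd')
  11 → (3, 'dbcdbaccd')

SA = [1, 8, 7, 4, 2, 0, 9, 10, 5, 11, 6, 3]
[i] adj suffixes → lcp
  [1] 1/8 → 1 ('a')
  [2] 8/7 → 0 ('')
  [3] 7/4 → 1 ('b')
  [4] 4/2 → 1 ('b')
  [5] 2/0 → 0 ('')
  [6] 0/9 → 1 ('c')
  [7] 9/10 → 1 ('c')
  [8] 10/5 → 2 ('cd')
  [9] 5/11 → 0 ('')
  [10] 11/6 → 1 ('d')
  [11] 6/3 → 2 ('db')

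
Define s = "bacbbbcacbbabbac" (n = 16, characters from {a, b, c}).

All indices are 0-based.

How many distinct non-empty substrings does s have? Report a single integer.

sorted suffixes:
  #0 SA[0]=11  'abbac'
  #1 SA[1]=14  'ac'
  #2 SA[2]=7  'acbbabbac'
  #3 SA[3]=1  'acbbbcacbbabbac'
  #4 SA[4]=10  'babbac'
  #5 SA[5]=13  'bac'
  #6 SA[6]=0  'bacbbbcacbbabbac'
  #7 SA[7]=9  'bbabbac'
  #8 SA[8]=12  'bbac'
  #9 SA[9]=3  'bbbcacbbabbac'
  #10 SA[10]=4  'bbcacbbabbac'
  #11 SA[11]=5  'bcacbbabbac'
  #12 SA[12]=15  'c'
  #13 SA[13]=6  'cacbbabbac'
  #14 SA[14]=8  'cbbabbac'
  #15 SA[15]=2  'cbbbcacbbabbac'

SA = [11, 14, 7, 1, 10, 13, 0, 9, 12, 3, 4, 5, 15, 6, 8, 2]
[i] adj suffixes → lcp
  [1] 11/14 → 1 ('a')
  [2] 14/7 → 2 ('ac')
  [3] 7/1 → 4 ('acbb')
  [4] 1/10 → 0 ('')
  [5] 10/13 → 2 ('ba')
  [6] 13/0 → 3 ('bac')
  [7] 0/9 → 1 ('b')
  [8] 9/12 → 3 ('bba')
  [9] 12/3 → 2 ('bb')
  [10] 3/4 → 2 ('bb')
  [11] 4/5 → 1 ('b')
  [12] 5/15 → 0 ('')
  [13] 15/6 → 1 ('c')
  [14] 6/8 → 1 ('c')
  [15] 8/2 → 3 ('cbb')

n(n+1)/2 = 16·17/2 = 136
Σ LCP = 0 + 1 + 2 + 4 + 0 + 2 + 3 + 1 + 3 + 2 + 2 + 1 + 0 + 1 + 1 + 3 = 26
distinct = 136 − 26 = 110

110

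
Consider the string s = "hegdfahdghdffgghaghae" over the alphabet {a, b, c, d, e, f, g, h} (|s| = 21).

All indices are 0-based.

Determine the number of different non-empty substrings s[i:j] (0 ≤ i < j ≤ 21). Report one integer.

210

rank→(start, suffix):
  0 → (19, 'ae')
  1 → (16, 'aghae')
  2 → (5, 'ahdghdffgghaghae')
  3 → (3, 'dfahdghdffgghaghae')
  4 → (10, 'dffgghaghae')
  5 → (7, 'dghdffgghaghae')
  6 → (20, 'e')
  7 → (1, 'egdfahdghdffgghaghae')
  8 → (4, 'fahdghdffgghaghae')
  9 → (11, 'ffgghaghae')
  10 → (12, 'fgghaghae')
  11 → (2, 'gdfahdghdffgghaghae')
  12 → (13, 'gghaghae')
  13 → (17, 'ghae')
  14 → (14, 'ghaghae')
  15 → (8, 'ghdffgghaghae')
  16 → (18, 'hae')
  17 → (15, 'haghae')
  18 → (9, 'hdffgghaghae')
  19 → (6, 'hdghdffgghaghae')
  20 → (0, 'hegdfahdghdffgghaghae')

SA = [19, 16, 5, 3, 10, 7, 20, 1, 4, 11, 12, 2, 13, 17, 14, 8, 18, 15, 9, 6, 0]
[i] adj suffixes → lcp
  [1] 19/16 → 1 ('a')
  [2] 16/5 → 1 ('a')
  [3] 5/3 → 0 ('')
  [4] 3/10 → 2 ('df')
  [5] 10/7 → 1 ('d')
  [6] 7/20 → 0 ('')
  [7] 20/1 → 1 ('e')
  [8] 1/4 → 0 ('')
  [9] 4/11 → 1 ('f')
  [10] 11/12 → 1 ('f')
  [11] 12/2 → 0 ('')
  [12] 2/13 → 1 ('g')
  [13] 13/17 → 1 ('g')
  [14] 17/14 → 3 ('gha')
  [15] 14/8 → 2 ('gh')
  [16] 8/18 → 0 ('')
  [17] 18/15 → 2 ('ha')
  [18] 15/9 → 1 ('h')
  [19] 9/6 → 2 ('hd')
  [20] 6/0 → 1 ('h')

n(n+1)/2 = 21·22/2 = 231
Σ LCP = 0 + 1 + 1 + 0 + 2 + 1 + 0 + 1 + 0 + 1 + 1 + 0 + 1 + 1 + 3 + 2 + 0 + 2 + 1 + 2 + 1 = 21
distinct = 231 − 21 = 210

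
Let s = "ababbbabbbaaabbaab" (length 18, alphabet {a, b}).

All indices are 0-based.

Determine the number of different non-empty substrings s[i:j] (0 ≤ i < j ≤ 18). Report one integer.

127

rank | idx | suffix
   0 |  10 | aaabbaab
   1 |  15 | aab
   2 |  11 | aabbaab
   3 |  16 | ab
   4 |   0 | ababbbabbbaaabbaab
   5 |  12 | abbaab
   6 |   6 | abbbaaabbaab
   7 |   2 | abbbabbbaaabbaab
   8 |  17 | b
   9 |   9 | baaabbaab
  10 |  14 | baab
  11 |   5 | babbbaaabbaab
  12 |   1 | babbbabbbaaabbaab
  13 |   8 | bbaaabbaab
  14 |  13 | bbaab
  15 |   4 | bbabbbaaabbaab
  16 |   7 | bbbaaabbaab
  17 |   3 | bbbabbbaaabbaab

SA = [10, 15, 11, 16, 0, 12, 6, 2, 17, 9, 14, 5, 1, 8, 13, 4, 7, 3]
i: (SA[i-1],SA[i]) lcp shared
  1: (10,15) 2 'aa'
  2: (15,11) 3 'aab'
  3: (11,16) 1 'a'
  4: (16,0) 2 'ab'
  5: (0,12) 2 'ab'
  6: (12,6) 3 'abb'
  7: (6,2) 5 'abbba'
  8: (2,17) 0 ''
  9: (17,9) 1 'b'
  10: (9,14) 3 'baa'
  11: (14,5) 2 'ba'
  12: (5,1) 6 'babbba'
  13: (1,8) 1 'b'
  14: (8,13) 4 'bbaa'
  15: (13,4) 3 'bba'
  16: (4,7) 2 'bb'
  17: (7,3) 4 'bbba'

n(n+1)/2 = 18·19/2 = 171
Σ LCP = 0 + 2 + 3 + 1 + 2 + 2 + 3 + 5 + 0 + 1 + 3 + 2 + 6 + 1 + 4 + 3 + 2 + 4 = 44
distinct = 171 − 44 = 127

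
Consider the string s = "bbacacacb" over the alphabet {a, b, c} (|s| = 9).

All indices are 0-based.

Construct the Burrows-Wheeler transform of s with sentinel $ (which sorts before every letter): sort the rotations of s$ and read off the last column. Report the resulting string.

bbcccb$aaa

rank  rotation    last
    0  $bbacacacb  b
    1  acacacb$bb  b
    2  acacb$bbac  c
    3  acb$bbacac  c
    4  b$bbacacac  c
    5  bacacacb$b  b
    6  bbacacacb$  $
    7  cacacb$bba  a
    8  cacb$bbaca  a
    9  cb$bbacaca  a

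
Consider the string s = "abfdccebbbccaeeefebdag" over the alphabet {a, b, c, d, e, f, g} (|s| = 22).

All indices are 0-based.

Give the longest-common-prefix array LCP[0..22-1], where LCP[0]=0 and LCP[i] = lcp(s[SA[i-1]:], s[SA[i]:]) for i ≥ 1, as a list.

rank | idx | suffix
   0 |   0 | abfdccebbbccaeeefebdag
   1 |  12 | aeeefebdag
   2 |  20 | ag
   3 |   7 | bbbccaeeefebdag
   4 |   8 | bbccaeeefebdag
   5 |   9 | bccaeeefebdag
   6 |  18 | bdag
   7 |   1 | bfdccebbbccaeeefebdag
   8 |  11 | caeeefebdag
   9 |  10 | ccaeeefebdag
  10 |   4 | ccebbbccaeeefebdag
  11 |   5 | cebbbccaeeefebdag
  12 |  19 | dag
  13 |   3 | dccebbbccaeeefebdag
  14 |   6 | ebbbccaeeefebdag
  15 |  17 | ebdag
  16 |  13 | eeefebdag
  17 |  14 | eefebdag
  18 |  15 | efebdag
  19 |   2 | fdccebbbccaeeefebdag
  20 |  16 | febdag
  21 |  21 | g

SA = [0, 12, 20, 7, 8, 9, 18, 1, 11, 10, 4, 5, 19, 3, 6, 17, 13, 14, 15, 2, 16, 21]
i: (SA[i-1],SA[i]) lcp shared
  1: (0,12) 1 'a'
  2: (12,20) 1 'a'
  3: (20,7) 0 ''
  4: (7,8) 2 'bb'
  5: (8,9) 1 'b'
  6: (9,18) 1 'b'
  7: (18,1) 1 'b'
  8: (1,11) 0 ''
  9: (11,10) 1 'c'
  10: (10,4) 2 'cc'
  11: (4,5) 1 'c'
  12: (5,19) 0 ''
  13: (19,3) 1 'd'
  14: (3,6) 0 ''
  15: (6,17) 2 'eb'
  16: (17,13) 1 'e'
  17: (13,14) 2 'ee'
  18: (14,15) 1 'e'
  19: (15,2) 0 ''
  20: (2,16) 1 'f'
  21: (16,21) 0 ''

[0, 1, 1, 0, 2, 1, 1, 1, 0, 1, 2, 1, 0, 1, 0, 2, 1, 2, 1, 0, 1, 0]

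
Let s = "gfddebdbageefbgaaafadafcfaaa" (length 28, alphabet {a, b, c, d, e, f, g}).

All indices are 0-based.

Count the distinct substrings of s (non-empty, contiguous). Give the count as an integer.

sorted suffixes:
  #0 SA[0]=27  'a'
  #1 SA[1]=26  'aa'
  #2 SA[2]=25  'aaa'
  #3 SA[3]=15  'aaafadafcfaaa'
  #4 SA[4]=16  'aafadafcfaaa'
  #5 SA[5]=19  'adafcfaaa'
  #6 SA[6]=17  'afadafcfaaa'
  #7 SA[7]=21  'afcfaaa'
  #8 SA[8]=8  'ageefbgaaafadafcfaaa'
  #9 SA[9]=7  'bageefbgaaafadafcfaaa'
  #10 SA[10]=5  'bdbageefbgaaafadafcfaaa'
  #11 SA[11]=13  'bgaaafadafcfaaa'
  #12 SA[12]=23  'cfaaa'
  #13 SA[13]=20  'dafcfaaa'
  #14 SA[14]=6  'dbageefbgaaafadafcfaaa'
  #15 SA[15]=2  'ddebdbageefbgaaafadafcfaaa'
  #16 SA[16]=3  'debdbageefbgaaafadafcfaaa'
  #17 SA[17]=4  'ebdbageefbgaaafadafcfaaa'
  #18 SA[18]=10  'eefbgaaafadafcfaaa'
  #19 SA[19]=11  'efbgaaafadafcfaaa'
  #20 SA[20]=24  'faaa'
  #21 SA[21]=18  'fadafcfaaa'
  #22 SA[22]=12  'fbgaaafadafcfaaa'
  #23 SA[23]=22  'fcfaaa'
  #24 SA[24]=1  'fddebdbageefbgaaafadafcfaaa'
  #25 SA[25]=14  'gaaafadafcfaaa'
  #26 SA[26]=9  'geefbgaaafadafcfaaa'
  #27 SA[27]=0  'gfddebdbageefbgaaafadafcfaaa'

SA = [27, 26, 25, 15, 16, 19, 17, 21, 8, 7, 5, 13, 23, 20, 6, 2, 3, 4, 10, 11, 24, 18, 12, 22, 1, 14, 9, 0]
[i] adj suffixes → lcp
  [1] 27/26 → 1 ('a')
  [2] 26/25 → 2 ('aa')
  [3] 25/15 → 3 ('aaa')
  [4] 15/16 → 2 ('aa')
  [5] 16/19 → 1 ('a')
  [6] 19/17 → 1 ('a')
  [7] 17/21 → 2 ('af')
  [8] 21/8 → 1 ('a')
  [9] 8/7 → 0 ('')
  [10] 7/5 → 1 ('b')
  [11] 5/13 → 1 ('b')
  [12] 13/23 → 0 ('')
  [13] 23/20 → 0 ('')
  [14] 20/6 → 1 ('d')
  [15] 6/2 → 1 ('d')
  [16] 2/3 → 1 ('d')
  [17] 3/4 → 0 ('')
  [18] 4/10 → 1 ('e')
  [19] 10/11 → 1 ('e')
  [20] 11/24 → 0 ('')
  [21] 24/18 → 2 ('fa')
  [22] 18/12 → 1 ('f')
  [23] 12/22 → 1 ('f')
  [24] 22/1 → 1 ('f')
  [25] 1/14 → 0 ('')
  [26] 14/9 → 1 ('g')
  [27] 9/0 → 1 ('g')

n(n+1)/2 = 28·29/2 = 406
Σ LCP = 0 + 1 + 2 + 3 + 2 + 1 + 1 + 2 + 1 + 0 + 1 + 1 + 0 + 0 + 1 + 1 + 1 + 0 + 1 + 1 + 0 + 2 + 1 + 1 + 1 + 0 + 1 + 1 = 27
distinct = 406 − 27 = 379

379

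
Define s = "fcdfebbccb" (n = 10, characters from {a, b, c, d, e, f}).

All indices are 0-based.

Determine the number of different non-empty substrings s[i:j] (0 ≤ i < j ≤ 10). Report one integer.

sorted suffixes:
  #0 SA[0]=9  'b'
  #1 SA[1]=5  'bbccb'
  #2 SA[2]=6  'bccb'
  #3 SA[3]=8  'cb'
  #4 SA[4]=7  'ccb'
  #5 SA[5]=1  'cdfebbccb'
  #6 SA[6]=2  'dfebbccb'
  #7 SA[7]=4  'ebbccb'
  #8 SA[8]=0  'fcdfebbccb'
  #9 SA[9]=3  'febbccb'

SA = [9, 5, 6, 8, 7, 1, 2, 4, 0, 3]
rank  pair      lcp
   1  s[9:],s[5:]  1  'b'
   2  s[5:],s[6:]  1  'b'
   3  s[6:],s[8:]  0  ''
   4  s[8:],s[7:]  1  'c'
   5  s[7:],s[1:]  1  'c'
   6  s[1:],s[2:]  0  ''
   7  s[2:],s[4:]  0  ''
   8  s[4:],s[0:]  0  ''
   9  s[0:],s[3:]  1  'f'

n(n+1)/2 = 10·11/2 = 55
Σ LCP = 0 + 1 + 1 + 0 + 1 + 1 + 0 + 0 + 0 + 1 = 5
distinct = 55 − 5 = 50

50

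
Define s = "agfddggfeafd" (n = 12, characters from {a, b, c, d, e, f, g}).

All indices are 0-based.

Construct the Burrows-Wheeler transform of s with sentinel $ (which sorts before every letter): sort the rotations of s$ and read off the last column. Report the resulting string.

de$ffdfaggagd

rank  rotation       last
    0  $agfddggfeafd  d
    1  afd$agfddggfe  e
    2  agfddggfeafd$  $
    3  d$agfddggfeaf  f
    4  ddggfeafd$agf  f
    5  dggfeafd$agfd  d
    6  eafd$agfddggf  f
    7  fd$agfddggfea  a
    8  fddggfeafd$ag  g
    9  feafd$agfddgg  g
   10  gfddggfeafd$a  a
   11  gfeafd$agfddg  g
   12  ggfeafd$agfdd  d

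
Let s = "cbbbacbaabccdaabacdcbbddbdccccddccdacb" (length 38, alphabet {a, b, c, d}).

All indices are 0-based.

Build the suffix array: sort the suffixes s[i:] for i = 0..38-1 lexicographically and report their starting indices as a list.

rank→(start, suffix):
  0 → (13, 'aabacdcbbddbdccccddccdacb')
  1 → (7, 'aabccdaabacdcbbddbdccccddccdacb')
  2 → (14, 'abacdcbbddbdccccddccdacb')
  3 → (8, 'abccdaabacdcbbddbdccccddccdacb')
  4 → (35, 'acb')
  5 → (4, 'acbaabccdaabacdcbbddbdccccddccdacb')
  6 → (16, 'acdcbbddbdccccddccdacb')
  7 → (37, 'b')
  8 → (6, 'baabccdaabacdcbbddbdccccddccdacb')
  9 → (3, 'bacbaabccdaabacdcbbddbdccccddccdacb')
  10 → (15, 'bacdcbbddbdccccddccdacb')
  11 → (2, 'bbacbaabccdaabacdcbbddbdccccddccdacb')
  12 → (1, 'bbbacbaabccdaabacdcbbddbdccccddccdacb')
  13 → (20, 'bbddbdccccddccdacb')
  14 → (9, 'bccdaabacdcbbddbdccccddccdacb')
  15 → (24, 'bdccccddccdacb')
  16 → (21, 'bddbdccccddccdacb')
  17 → (36, 'cb')
  18 → (5, 'cbaabccdaabacdcbbddbdccccddccdacb')
  19 → (0, 'cbbbacbaabccdaabacdcbbddbdccccddccdacb')
  20 → (19, 'cbbddbdccccddccdacb')
  21 → (26, 'ccccddccdacb')
  22 → (27, 'cccddccdacb')
  23 → (10, 'ccdaabacdcbbddbdccccddccdacb')
  24 → (32, 'ccdacb')
  25 → (28, 'ccddccdacb')
  26 → (11, 'cdaabacdcbbddbdccccddccdacb')
  27 → (33, 'cdacb')
  28 → (17, 'cdcbbddbdccccddccdacb')
  29 → (29, 'cddccdacb')
  30 → (12, 'daabacdcbbddbdccccddccdacb')
  31 → (34, 'dacb')
  32 → (23, 'dbdccccddccdacb')
  33 → (18, 'dcbbddbdccccddccdacb')
  34 → (25, 'dccccddccdacb')
  35 → (31, 'dccdacb')
  36 → (22, 'ddbdccccddccdacb')
  37 → (30, 'ddccdacb')

[13, 7, 14, 8, 35, 4, 16, 37, 6, 3, 15, 2, 1, 20, 9, 24, 21, 36, 5, 0, 19, 26, 27, 10, 32, 28, 11, 33, 17, 29, 12, 34, 23, 18, 25, 31, 22, 30]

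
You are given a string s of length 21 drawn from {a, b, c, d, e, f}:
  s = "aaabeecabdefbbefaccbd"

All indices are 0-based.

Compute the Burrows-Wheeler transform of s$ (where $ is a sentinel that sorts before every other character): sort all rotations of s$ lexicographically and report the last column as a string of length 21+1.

d$acaffcaabecabbebbdee

rank  rotation                last
    0  $aaabeecabdefbbefaccbd  d
    1  aaabeecabdefbbefaccbd$  $
    2  aabeecabdefbbefaccbd$a  a
    3  abdefbbefaccbd$aaabeec  c
    4  abeecabdefbbefaccbd$aa  a
    5  accbd$aaabeecabdefbbef  f
    6  bbefaccbd$aaabeecabdef  f
    7  bd$aaabeecabdefbbefacc  c
    8  bdefbbefaccbd$aaabeeca  a
    9  beecabdefbbefaccbd$aaa  a
   10  befaccbd$aaabeecabdefb  b
   11  cabdefbbefaccbd$aaabee  e
   12  cbd$aaabeecabdefbbefac  c
   13  ccbd$aaabeecabdefbbefa  a
   14  d$aaabeecabdefbbefaccb  b
   15  defbbefaccbd$aaabeecab  b
   16  ecabdefbbefaccbd$aaabe  e
   17  eecabdefbbefaccbd$aaab  b
   18  efaccbd$aaabeecabdefbb  b
   19  efbbefaccbd$aaabeecabd  d
   20  faccbd$aaabeecabdefbbe  e
   21  fbbefaccbd$aaabeecabde  e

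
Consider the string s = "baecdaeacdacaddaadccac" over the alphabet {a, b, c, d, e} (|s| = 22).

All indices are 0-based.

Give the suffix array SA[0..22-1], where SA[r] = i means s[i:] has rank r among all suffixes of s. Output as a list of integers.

rank→(start, suffix):
  0 → (15, 'aadccac')
  1 → (20, 'ac')
  2 → (10, 'acaddaadccac')
  3 → (7, 'acdacaddaadccac')
  4 → (16, 'adccac')
  5 → (12, 'addaadccac')
  6 → (5, 'aeacdacaddaadccac')
  7 → (1, 'aecdaeacdacaddaadccac')
  8 → (0, 'baecdaeacdacaddaadccac')
  9 → (21, 'c')
  10 → (19, 'cac')
  11 → (11, 'caddaadccac')
  12 → (18, 'ccac')
  13 → (8, 'cdacaddaadccac')
  14 → (3, 'cdaeacdacaddaadccac')
  15 → (14, 'daadccac')
  16 → (9, 'dacaddaadccac')
  17 → (4, 'daeacdacaddaadccac')
  18 → (17, 'dccac')
  19 → (13, 'ddaadccac')
  20 → (6, 'eacdacaddaadccac')
  21 → (2, 'ecdaeacdacaddaadccac')

[15, 20, 10, 7, 16, 12, 5, 1, 0, 21, 19, 11, 18, 8, 3, 14, 9, 4, 17, 13, 6, 2]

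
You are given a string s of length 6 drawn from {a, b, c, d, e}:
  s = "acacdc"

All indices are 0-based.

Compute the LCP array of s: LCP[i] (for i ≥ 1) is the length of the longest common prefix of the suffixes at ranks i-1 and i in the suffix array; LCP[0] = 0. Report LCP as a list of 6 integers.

[0, 2, 0, 1, 1, 0]

rank→(start, suffix):
  0 → (0, 'acacdc')
  1 → (2, 'acdc')
  2 → (5, 'c')
  3 → (1, 'cacdc')
  4 → (3, 'cdc')
  5 → (4, 'dc')

SA = [0, 2, 5, 1, 3, 4]
rank  pair      lcp
   1  s[0:],s[2:]  2  'ac'
   2  s[2:],s[5:]  0  ''
   3  s[5:],s[1:]  1  'c'
   4  s[1:],s[3:]  1  'c'
   5  s[3:],s[4:]  0  ''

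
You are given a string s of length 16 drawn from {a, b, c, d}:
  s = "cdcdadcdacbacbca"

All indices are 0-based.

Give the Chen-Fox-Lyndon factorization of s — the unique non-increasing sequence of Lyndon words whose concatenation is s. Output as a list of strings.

emit factor 1: 'cd' (i=0, period=2)
emit factor 2: 'cd' (i=2, period=2)
emit factor 3: 'adcd' (i=4, period=4)
emit factor 4: 'acbacbc' (i=8, period=7)
emit factor 5: 'a' (i=15, period=1)

["cd", "cd", "adcd", "acbacbc", "a"]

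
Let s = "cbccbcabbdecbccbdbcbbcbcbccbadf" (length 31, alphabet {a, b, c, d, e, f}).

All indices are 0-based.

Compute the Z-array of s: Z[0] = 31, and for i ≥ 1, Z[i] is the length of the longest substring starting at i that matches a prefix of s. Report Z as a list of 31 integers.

Z[0]=31
i=1: i≥r, start 0; Z[1]=0
i=2: i≥r, start 0; Z[2]=1 grow→box=[2,3)
i=3: i≥r, start 0; Z[3]=3 grow→box=[3,6)
i=4: min(r-i=2, Z[1]=0)=0; Z[4]=0
i=5: min(r-i=1, Z[2]=1)=1; Z[5]=1
i=6: i≥r, start 0; Z[6]=0
i=7: i≥r, start 0; Z[7]=0
i=8: i≥r, start 0; Z[8]=0
i=9: i≥r, start 0; Z[9]=0
i=10: i≥r, start 0; Z[10]=0
i=11: i≥r, start 0; Z[11]=5 grow→box=[11,16)
i=12: min(r-i=4, Z[1]=0)=0; Z[12]=0
i=13: min(r-i=3, Z[2]=1)=1; Z[13]=1
i=14: min(r-i=2, Z[3]=3)=2; Z[14]=2
i=15: min(r-i=1, Z[4]=0)=0; Z[15]=0
i=16: i≥r, start 0; Z[16]=0
i=17: i≥r, start 0; Z[17]=0
i=18: i≥r, start 0; Z[18]=2 grow→box=[18,20)
i=19: min(r-i=1, Z[1]=0)=0; Z[19]=0
i=20: i≥r, start 0; Z[20]=0
i=21: i≥r, start 0; Z[21]=3 grow→box=[21,24)
i=22: min(r-i=2, Z[1]=0)=0; Z[22]=0
i=23: min(r-i=1, Z[2]=1)=1; Z[23]=5 grow→box=[23,28)
i=24: min(r-i=4, Z[1]=0)=0; Z[24]=0
i=25: min(r-i=3, Z[2]=1)=1; Z[25]=1
i=26: min(r-i=2, Z[3]=3)=2; Z[26]=2
i=27: min(r-i=1, Z[4]=0)=0; Z[27]=0
i=28: i≥r, start 0; Z[28]=0
i=29: i≥r, start 0; Z[29]=0
i=30: i≥r, start 0; Z[30]=0

[31, 0, 1, 3, 0, 1, 0, 0, 0, 0, 0, 5, 0, 1, 2, 0, 0, 0, 2, 0, 0, 3, 0, 5, 0, 1, 2, 0, 0, 0, 0]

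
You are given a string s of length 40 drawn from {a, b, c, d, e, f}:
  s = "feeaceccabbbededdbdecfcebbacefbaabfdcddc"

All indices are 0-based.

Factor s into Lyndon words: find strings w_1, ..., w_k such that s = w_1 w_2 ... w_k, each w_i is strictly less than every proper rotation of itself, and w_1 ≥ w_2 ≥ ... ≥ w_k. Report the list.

emit factor 1: 'f' (i=0, period=1)
emit factor 2: 'e' (i=1, period=1)
emit factor 3: 'e' (i=2, period=1)
emit factor 4: 'acecc' (i=3, period=5)
emit factor 5: 'abbbededdbdecfcebbacefb' (i=8, period=23)
emit factor 6: 'aabfdcddc' (i=31, period=9)

["f", "e", "e", "acecc", "abbbededdbdecfcebbacefb", "aabfdcddc"]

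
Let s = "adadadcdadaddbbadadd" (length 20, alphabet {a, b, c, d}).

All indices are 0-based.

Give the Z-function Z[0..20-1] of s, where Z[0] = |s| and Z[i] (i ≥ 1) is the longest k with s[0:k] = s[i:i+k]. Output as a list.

Z[0]=20
i=1: i≥r, start 0; Z[1]=0
i=2: i≥r, start 0; Z[2]=4 scan→box=[2,6)
i=3: min(r-i=3, Z[1]=0)=0; Z[3]=0
i=4: min(r-i=2, Z[2]=4)=2; Z[4]=2
i=5: min(r-i=1, Z[3]=0)=0; Z[5]=0
i=6: i≥r, start 0; Z[6]=0
i=7: i≥r, start 0; Z[7]=0
i=8: i≥r, start 0; Z[8]=4 scan→box=[8,12)
i=9: min(r-i=3, Z[1]=0)=0; Z[9]=0
i=10: min(r-i=2, Z[2]=4)=2; Z[10]=2
i=11: min(r-i=1, Z[3]=0)=0; Z[11]=0
i=12: i≥r, start 0; Z[12]=0
i=13: i≥r, start 0; Z[13]=0
i=14: i≥r, start 0; Z[14]=0
i=15: i≥r, start 0; Z[15]=4 scan→box=[15,19)
i=16: min(r-i=3, Z[1]=0)=0; Z[16]=0
i=17: min(r-i=2, Z[2]=4)=2; Z[17]=2
i=18: min(r-i=1, Z[3]=0)=0; Z[18]=0
i=19: i≥r, start 0; Z[19]=0

[20, 0, 4, 0, 2, 0, 0, 0, 4, 0, 2, 0, 0, 0, 0, 4, 0, 2, 0, 0]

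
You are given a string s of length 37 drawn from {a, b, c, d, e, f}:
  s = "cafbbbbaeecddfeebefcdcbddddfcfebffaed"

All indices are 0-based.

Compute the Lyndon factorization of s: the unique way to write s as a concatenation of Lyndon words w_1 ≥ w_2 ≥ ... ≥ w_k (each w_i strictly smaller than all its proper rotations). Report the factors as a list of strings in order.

["c", "afbbbb", "aeecddfeebefcdcbddddfcfebff", "aed"]

emit factor 1: 'c' (i=0, period=1)
emit factor 2: 'afbbbb' (i=1, period=6)
emit factor 3: 'aeecddfeebefcdcbddddfcfebff' (i=7, period=27)
emit factor 4: 'aed' (i=34, period=3)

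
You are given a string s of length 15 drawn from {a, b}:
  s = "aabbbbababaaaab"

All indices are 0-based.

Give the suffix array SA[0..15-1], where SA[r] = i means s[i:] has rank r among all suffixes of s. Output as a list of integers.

[10, 11, 12, 0, 13, 8, 6, 1, 14, 9, 7, 5, 4, 3, 2]

rank | idx | suffix
   0 |  10 | aaaab
   1 |  11 | aaab
   2 |  12 | aab
   3 |   0 | aabbbbababaaaab
   4 |  13 | ab
   5 |   8 | abaaaab
   6 |   6 | ababaaaab
   7 |   1 | abbbbababaaaab
   8 |  14 | b
   9 |   9 | baaaab
  10 |   7 | babaaaab
  11 |   5 | bababaaaab
  12 |   4 | bbababaaaab
  13 |   3 | bbbababaaaab
  14 |   2 | bbbbababaaaab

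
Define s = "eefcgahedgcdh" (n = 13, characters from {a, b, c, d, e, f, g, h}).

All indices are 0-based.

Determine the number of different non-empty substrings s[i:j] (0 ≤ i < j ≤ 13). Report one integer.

85

rank | idx | suffix
   0 |   5 | ahedgcdh
   1 |  10 | cdh
   2 |   3 | cgahedgcdh
   3 |   8 | dgcdh
   4 |  11 | dh
   5 |   7 | edgcdh
   6 |   0 | eefcgahedgcdh
   7 |   1 | efcgahedgcdh
   8 |   2 | fcgahedgcdh
   9 |   4 | gahedgcdh
  10 |   9 | gcdh
  11 |  12 | h
  12 |   6 | hedgcdh

SA = [5, 10, 3, 8, 11, 7, 0, 1, 2, 4, 9, 12, 6]
i: (SA[i-1],SA[i]) lcp shared
  1: (5,10) 0 ''
  2: (10,3) 1 'c'
  3: (3,8) 0 ''
  4: (8,11) 1 'd'
  5: (11,7) 0 ''
  6: (7,0) 1 'e'
  7: (0,1) 1 'e'
  8: (1,2) 0 ''
  9: (2,4) 0 ''
  10: (4,9) 1 'g'
  11: (9,12) 0 ''
  12: (12,6) 1 'h'

n(n+1)/2 = 13·14/2 = 91
Σ LCP = 0 + 0 + 1 + 0 + 1 + 0 + 1 + 1 + 0 + 0 + 1 + 0 + 1 = 6
distinct = 91 − 6 = 85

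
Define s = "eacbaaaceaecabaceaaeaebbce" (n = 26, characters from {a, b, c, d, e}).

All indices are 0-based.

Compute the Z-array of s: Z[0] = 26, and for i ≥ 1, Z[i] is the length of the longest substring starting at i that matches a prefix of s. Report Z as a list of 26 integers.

[26, 0, 0, 0, 0, 0, 0, 0, 2, 0, 1, 0, 0, 0, 0, 0, 2, 0, 0, 2, 0, 1, 0, 0, 0, 1]

Z[0]=26
i=1: outside box; Z[1]=0
i=2: outside box; Z[2]=0
i=3: outside box; Z[3]=0
i=4: outside box; Z[4]=0
i=5: outside box; Z[5]=0
i=6: outside box; Z[6]=0
i=7: outside box; Z[7]=0
i=8: outside box; Z[8]=2 scan→box=[8,10)
i=9: min(r-i=1, Z[1]=0)=0; Z[9]=0
i=10: outside box; Z[10]=1 scan→box=[10,11)
i=11: outside box; Z[11]=0
i=12: outside box; Z[12]=0
i=13: outside box; Z[13]=0
i=14: outside box; Z[14]=0
i=15: outside box; Z[15]=0
i=16: outside box; Z[16]=2 scan→box=[16,18)
i=17: min(r-i=1, Z[1]=0)=0; Z[17]=0
i=18: outside box; Z[18]=0
i=19: outside box; Z[19]=2 scan→box=[19,21)
i=20: min(r-i=1, Z[1]=0)=0; Z[20]=0
i=21: outside box; Z[21]=1 scan→box=[21,22)
i=22: outside box; Z[22]=0
i=23: outside box; Z[23]=0
i=24: outside box; Z[24]=0
i=25: outside box; Z[25]=1 scan→box=[25,26)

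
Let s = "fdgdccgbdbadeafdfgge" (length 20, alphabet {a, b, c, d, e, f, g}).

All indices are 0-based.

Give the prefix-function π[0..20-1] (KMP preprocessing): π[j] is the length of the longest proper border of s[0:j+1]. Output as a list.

π[0] = 0
j=1 s[j]='d': π[1]=0 (border '')
j=2 s[j]='g': π[2]=0 (border '')
j=3 s[j]='d': π[3]=0 (border '')
j=4 s[j]='c': π[4]=0 (border '')
j=5 s[j]='c': π[5]=0 (border '')
j=6 s[j]='g': π[6]=0 (border '')
j=7 s[j]='b': π[7]=0 (border '')
j=8 s[j]='d': π[8]=0 (border '')
j=9 s[j]='b': π[9]=0 (border '')
j=10 s[j]='a': π[10]=0 (border '')
j=11 s[j]='d': π[11]=0 (border '')
j=12 s[j]='e': π[12]=0 (border '')
j=13 s[j]='a': π[13]=0 (border '')
j=14 s[j]='f': π[14]=1 (border 'f')
j=15 s[j]='d': π[15]=2 (border 'fd')
j=16 s[j]='f': k: 2→0; π[16]=1 (border 'f')
j=17 s[j]='g': k: 1→0; π[17]=0 (border '')
j=18 s[j]='g': π[18]=0 (border '')
j=19 s[j]='e': π[19]=0 (border '')

[0, 0, 0, 0, 0, 0, 0, 0, 0, 0, 0, 0, 0, 0, 1, 2, 1, 0, 0, 0]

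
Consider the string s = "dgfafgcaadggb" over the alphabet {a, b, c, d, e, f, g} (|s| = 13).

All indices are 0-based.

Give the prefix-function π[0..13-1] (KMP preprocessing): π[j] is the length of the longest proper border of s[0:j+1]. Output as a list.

[0, 0, 0, 0, 0, 0, 0, 0, 0, 1, 2, 0, 0]

π[0] = 0
j=1 s[j]='g': π[1]=0 (border '')
j=2 s[j]='f': π[2]=0 (border '')
j=3 s[j]='a': π[3]=0 (border '')
j=4 s[j]='f': π[4]=0 (border '')
j=5 s[j]='g': π[5]=0 (border '')
j=6 s[j]='c': π[6]=0 (border '')
j=7 s[j]='a': π[7]=0 (border '')
j=8 s[j]='a': π[8]=0 (border '')
j=9 s[j]='d': π[9]=1 (border 'd')
j=10 s[j]='g': π[10]=2 (border 'dg')
j=11 s[j]='g': k: 2→0; π[11]=0 (border '')
j=12 s[j]='b': π[12]=0 (border '')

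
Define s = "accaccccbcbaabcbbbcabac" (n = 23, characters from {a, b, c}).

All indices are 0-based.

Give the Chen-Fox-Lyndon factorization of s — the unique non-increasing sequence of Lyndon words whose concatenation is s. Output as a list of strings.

emit factor 1: 'accaccccbcb' (i=0, period=11)
emit factor 2: 'aabcbbbcabac' (i=11, period=12)

["accaccccbcb", "aabcbbbcabac"]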